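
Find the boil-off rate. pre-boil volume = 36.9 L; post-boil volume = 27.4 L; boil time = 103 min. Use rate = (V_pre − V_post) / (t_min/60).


rate = (36.9 − 27.4) / (103/60)

5.5340 L/hr


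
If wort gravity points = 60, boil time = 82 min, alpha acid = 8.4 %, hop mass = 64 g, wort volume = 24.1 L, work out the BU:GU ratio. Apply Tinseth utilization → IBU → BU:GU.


U = 1.65·0.000125^(GP/1000)·(1−e^(−0.04t))/4.15;  IBU = (α/100)·m·U·1000/V;  BU:GU = IBU/GP
U = 1.65·0.000125^(60/1000)·(1−e^(−0.04·82))/4.15 = 0.2231
IBU = (8.4/100)·64·0.2231·1000/24.1 = 49.7778
BU:GU = 49.7778/60

0.8296


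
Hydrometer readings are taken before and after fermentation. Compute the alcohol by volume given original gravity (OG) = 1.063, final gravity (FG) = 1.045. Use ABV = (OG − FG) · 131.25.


ABV = (1.063 − 1.045) · 131.25

2.3625 % ABV


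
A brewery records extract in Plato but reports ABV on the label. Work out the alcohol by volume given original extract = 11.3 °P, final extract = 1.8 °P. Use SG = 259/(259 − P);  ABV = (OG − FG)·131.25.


OG = 259/(259 − 11.3) = 1.0456
FG = 259/(259 − 1.8) = 1.0070
ABV = (1.0456 − 1.0070)·131.25

5.0690 % ABV


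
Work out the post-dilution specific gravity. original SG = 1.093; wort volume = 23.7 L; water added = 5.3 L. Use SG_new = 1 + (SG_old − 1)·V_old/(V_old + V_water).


pts = (1.093 − 1)·1000·23.7/(23.7 + 5.3) = 76.0034
SG_new = 1 + 76.0034/1000

1.0760


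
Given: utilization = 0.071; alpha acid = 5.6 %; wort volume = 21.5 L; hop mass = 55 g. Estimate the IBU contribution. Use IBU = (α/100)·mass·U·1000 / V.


IBU = (5.6/100)·55·0.071·1000 / 21.5

10.1712 IBU


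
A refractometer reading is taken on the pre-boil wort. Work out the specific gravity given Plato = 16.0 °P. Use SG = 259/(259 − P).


SG = 259/(259 − 16.0)

1.0658


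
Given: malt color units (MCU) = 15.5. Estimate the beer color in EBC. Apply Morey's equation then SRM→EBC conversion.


SRM = 1.4922·MCU^0.6859;  EBC = SRM·1.97
SRM = 1.4922·15.5^0.6859 = 9.7786
EBC = 9.7786·1.97

19.2638 EBC


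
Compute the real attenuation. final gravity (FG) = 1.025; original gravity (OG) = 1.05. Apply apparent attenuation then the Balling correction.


AA = (OG−FG)/(OG−1)·100;  RA = AA·0.8192
AA = (1.05 − 1.025)/(1.05 − 1)·100 = 50.0000
RA = 50.0000·0.8192

40.9600 %


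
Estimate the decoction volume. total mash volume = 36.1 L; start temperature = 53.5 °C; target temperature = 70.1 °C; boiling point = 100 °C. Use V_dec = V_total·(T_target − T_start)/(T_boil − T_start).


V_dec = 36.1·(70.1 − 53.5)/(100 − 53.5)

12.8873 L


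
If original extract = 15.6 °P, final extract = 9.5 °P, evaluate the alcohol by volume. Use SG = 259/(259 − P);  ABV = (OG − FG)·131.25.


OG = 259/(259 − 15.6) = 1.0641
FG = 259/(259 − 9.5) = 1.0381
ABV = (1.0641 − 1.0381)·131.25

3.4146 % ABV


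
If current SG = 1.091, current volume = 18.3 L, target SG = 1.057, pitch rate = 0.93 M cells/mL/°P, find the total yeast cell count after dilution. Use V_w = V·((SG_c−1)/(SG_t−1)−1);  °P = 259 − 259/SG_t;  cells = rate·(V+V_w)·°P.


V_w = 18.3·((1.091−1)/(1.057−1)−1) = 10.9158
V_final = 18.3 + 10.9158 = 29.2158
°P = 259 − 259/1.057 = 13.9669
cells = 0.93·29.2158·13.9669

379.4899 billion cells


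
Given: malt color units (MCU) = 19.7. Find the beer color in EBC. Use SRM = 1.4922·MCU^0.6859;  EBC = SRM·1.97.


SRM = 1.4922·19.7^0.6859 = 11.5266
EBC = 11.5266·1.97

22.7074 EBC


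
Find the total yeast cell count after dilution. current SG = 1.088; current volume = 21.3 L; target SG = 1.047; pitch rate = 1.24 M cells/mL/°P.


V_w = V·((SG_c−1)/(SG_t−1)−1);  °P = 259 − 259/SG_t;  cells = rate·(V+V_w)·°P
V_w = 21.3·((1.088−1)/(1.047−1)−1) = 18.5809
V_final = 21.3 + 18.5809 = 39.8809
°P = 259 − 259/1.047 = 11.6266
cells = 1.24·39.8809·11.6266

574.9592 billion cells


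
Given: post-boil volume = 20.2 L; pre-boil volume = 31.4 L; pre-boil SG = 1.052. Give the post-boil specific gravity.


SG_post = 1 + (SG_pre − 1)·V_pre/V_post
pts_pre = (1.052 − 1)·1000 = 52.0000
pts_post = 52.0000·31.4/20.2 = 80.8317
SG_post = 1 + 80.8317/1000

1.0808


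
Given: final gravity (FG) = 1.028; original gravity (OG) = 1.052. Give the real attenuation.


AA = (OG−FG)/(OG−1)·100;  RA = AA·0.8192
AA = (1.052 − 1.028)/(1.052 − 1)·100 = 46.1538
RA = 46.1538·0.8192

37.8092 %


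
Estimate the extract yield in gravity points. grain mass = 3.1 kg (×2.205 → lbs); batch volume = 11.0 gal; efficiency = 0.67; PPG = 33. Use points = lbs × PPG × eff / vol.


lbs = 3.1 × 2.205 = 6.8355
points = 6.8355 × 33 × 0.67 / 11.0

13.7394 points


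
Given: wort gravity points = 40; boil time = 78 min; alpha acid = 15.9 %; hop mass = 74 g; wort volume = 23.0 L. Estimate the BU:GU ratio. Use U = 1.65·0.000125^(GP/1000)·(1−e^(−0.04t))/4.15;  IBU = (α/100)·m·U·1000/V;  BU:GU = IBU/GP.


U = 1.65·0.000125^(40/1000)·(1−e^(−0.04·78))/4.15 = 0.2653
IBU = (15.9/100)·74·0.2653·1000/23.0 = 135.7062
BU:GU = 135.7062/40

3.3927


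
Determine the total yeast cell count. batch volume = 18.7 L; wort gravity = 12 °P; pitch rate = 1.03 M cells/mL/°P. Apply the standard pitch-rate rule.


cells (billions) = rate · V_L · °P
cells = 1.03 · 18.7 · 12

231.1320 billion cells


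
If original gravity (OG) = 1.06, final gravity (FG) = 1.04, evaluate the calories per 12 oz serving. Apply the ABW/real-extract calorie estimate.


ABW = (OG−FG)·131.25·0.79/FG;  °P = 259 − 259/SG (for OG→OE and FG→AE);  RE = 0.1808·OE + 0.8192·AE;  Cal = (6.9·ABW + 4·(RE−0.1))·FG·3.55
ABW = (1.06 − 1.04)·131.25·0.79/1.04 = 1.9940
OE = 259 − 259/1.06 = 14.6604 °P
AE = 259 − 259/1.04 = 9.9615 °P
RE = 0.1808·14.6604 + 0.8192·9.9615 = 10.8111 °P
Cal = (6.9·1.9940 + 4·(10.8111−0.1))·1.04·3.55

208.9779 kcal


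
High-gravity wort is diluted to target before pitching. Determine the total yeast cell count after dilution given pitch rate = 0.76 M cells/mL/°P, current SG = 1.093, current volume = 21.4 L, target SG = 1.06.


V_w = V·((SG_c−1)/(SG_t−1)−1);  °P = 259 − 259/SG_t;  cells = rate·(V+V_w)·°P
V_w = 21.4·((1.093−1)/(1.06−1)−1) = 11.7700
V_final = 21.4 + 11.7700 = 33.1700
°P = 259 − 259/1.06 = 14.6604
cells = 0.76·33.1700·14.6604

369.5764 billion cells


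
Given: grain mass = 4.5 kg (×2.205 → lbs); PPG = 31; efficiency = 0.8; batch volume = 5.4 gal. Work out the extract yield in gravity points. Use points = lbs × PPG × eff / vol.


lbs = 4.5 × 2.205 = 9.9225
points = 9.9225 × 31 × 0.8 / 5.4

45.5700 points


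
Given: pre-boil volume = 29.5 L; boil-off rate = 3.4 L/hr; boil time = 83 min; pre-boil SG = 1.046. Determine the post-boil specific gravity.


V_post = V_pre − rate·(t/60);  SG_post = 1 + (SG_pre−1)·V_pre/V_post
V_post = 29.5 − 3.4·(83/60) = 24.7967
SG_post = 1 + (1.046 − 1)·29.5/24.7967

1.0547


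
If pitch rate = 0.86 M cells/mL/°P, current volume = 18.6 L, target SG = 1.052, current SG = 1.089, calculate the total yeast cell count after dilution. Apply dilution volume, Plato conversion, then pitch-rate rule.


V_w = V·((SG_c−1)/(SG_t−1)−1);  °P = 259 − 259/SG_t;  cells = rate·(V+V_w)·°P
V_w = 18.6·((1.089−1)/(1.052−1)−1) = 13.2346
V_final = 18.6 + 13.2346 = 31.8346
°P = 259 − 259/1.052 = 12.8023
cells = 0.86·31.8346·12.8023

350.4979 billion cells


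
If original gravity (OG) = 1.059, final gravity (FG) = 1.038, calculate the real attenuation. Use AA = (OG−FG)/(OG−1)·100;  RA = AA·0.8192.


AA = (1.059 − 1.038)/(1.059 − 1)·100 = 35.5932
RA = 35.5932·0.8192

29.1580 %


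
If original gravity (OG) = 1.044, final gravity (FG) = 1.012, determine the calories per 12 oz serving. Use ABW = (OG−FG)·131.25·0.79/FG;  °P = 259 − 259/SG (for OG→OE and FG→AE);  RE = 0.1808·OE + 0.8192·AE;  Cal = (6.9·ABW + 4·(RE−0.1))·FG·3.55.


ABW = (1.044 − 1.012)·131.25·0.79/1.012 = 3.2787
OE = 259 − 259/1.044 = 10.9157 °P
AE = 259 − 259/1.012 = 3.0711 °P
RE = 0.1808·10.9157 + 0.8192·3.0711 = 4.4894 °P
Cal = (6.9·3.2787 + 4·(4.4894−0.1))·1.012·3.55

144.3525 kcal


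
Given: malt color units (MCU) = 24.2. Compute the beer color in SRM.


SRM = 1.4922 · MCU^0.6859
SRM = 1.4922 · 24.2^0.6859

13.2735 SRM


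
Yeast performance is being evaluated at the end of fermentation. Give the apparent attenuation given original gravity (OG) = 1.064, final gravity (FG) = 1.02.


AA = (OG − FG)/(OG − 1) · 100
AA = (1.064 − 1.02)/(1.064 − 1) · 100

68.7500 %


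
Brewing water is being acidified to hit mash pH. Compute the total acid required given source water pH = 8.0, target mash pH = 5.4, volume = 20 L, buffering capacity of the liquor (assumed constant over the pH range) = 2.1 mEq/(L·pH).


acid = buffering capacity · (pH_source − pH_target) · V
acid = 2.1 · (8.0 − 5.4) · 20

109.2000 mEq


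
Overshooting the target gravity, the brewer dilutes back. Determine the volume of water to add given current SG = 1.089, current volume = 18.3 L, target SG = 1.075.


V_water = V·((SG_curr − 1)/(SG_target − 1) − 1)
V_water = 18.3·((1.089 − 1)/(1.075 − 1) − 1)

3.4160 L


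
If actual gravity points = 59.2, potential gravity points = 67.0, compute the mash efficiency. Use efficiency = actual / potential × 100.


efficiency = 59.2 / 67.0 × 100

88.3582 %


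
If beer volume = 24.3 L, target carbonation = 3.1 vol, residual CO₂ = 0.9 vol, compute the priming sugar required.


sugar = (target − residual)·4.0·V
sugar = (3.1 − 0.9)·4.0·24.3

213.8400 g


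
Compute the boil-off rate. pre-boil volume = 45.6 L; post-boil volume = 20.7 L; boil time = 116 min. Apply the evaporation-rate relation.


rate = (V_pre − V_post) / (t_min/60)
rate = (45.6 − 20.7) / (116/60)

12.8793 L/hr


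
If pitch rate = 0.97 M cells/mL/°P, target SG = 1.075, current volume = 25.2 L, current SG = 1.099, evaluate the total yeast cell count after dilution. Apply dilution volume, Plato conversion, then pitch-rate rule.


V_w = V·((SG_c−1)/(SG_t−1)−1);  °P = 259 − 259/SG_t;  cells = rate·(V+V_w)·°P
V_w = 25.2·((1.099−1)/(1.075−1)−1) = 8.0640
V_final = 25.2 + 8.0640 = 33.2640
°P = 259 − 259/1.075 = 18.0698
cells = 0.97·33.2640·18.0698

583.0406 billion cells


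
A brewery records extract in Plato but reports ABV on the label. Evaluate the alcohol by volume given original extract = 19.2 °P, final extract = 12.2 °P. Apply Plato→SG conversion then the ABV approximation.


SG = 259/(259 − P);  ABV = (OG − FG)·131.25
OG = 259/(259 − 19.2) = 1.0801
FG = 259/(259 − 12.2) = 1.0494
ABV = (1.0801 − 1.0494)·131.25

4.0207 % ABV


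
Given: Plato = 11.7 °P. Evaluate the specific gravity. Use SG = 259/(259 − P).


SG = 259/(259 − 11.7)

1.0473


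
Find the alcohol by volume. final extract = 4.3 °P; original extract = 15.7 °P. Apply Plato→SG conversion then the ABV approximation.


SG = 259/(259 − P);  ABV = (OG − FG)·131.25
OG = 259/(259 − 15.7) = 1.0645
FG = 259/(259 − 4.3) = 1.0169
ABV = (1.0645 − 1.0169)·131.25

6.2536 % ABV


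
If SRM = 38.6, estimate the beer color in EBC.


EBC = SRM · 1.97
EBC = 38.6 · 1.97

76.0420 EBC


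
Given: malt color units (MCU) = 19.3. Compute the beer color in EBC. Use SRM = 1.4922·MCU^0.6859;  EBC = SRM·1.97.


SRM = 1.4922·19.3^0.6859 = 11.3656
EBC = 11.3656·1.97

22.3902 EBC


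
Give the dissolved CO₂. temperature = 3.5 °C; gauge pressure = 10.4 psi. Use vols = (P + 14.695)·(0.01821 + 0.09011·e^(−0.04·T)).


vols = (10.4 + 14.695)·(0.01821 + 0.09011·e^(−0.04·3.5))

2.4229 volumes


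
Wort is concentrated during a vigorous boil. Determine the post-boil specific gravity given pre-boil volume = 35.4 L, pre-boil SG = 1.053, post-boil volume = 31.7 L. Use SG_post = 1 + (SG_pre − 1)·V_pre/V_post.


pts_pre = (1.053 − 1)·1000 = 53.0000
pts_post = 53.0000·35.4/31.7 = 59.1861
SG_post = 1 + 59.1861/1000

1.0592


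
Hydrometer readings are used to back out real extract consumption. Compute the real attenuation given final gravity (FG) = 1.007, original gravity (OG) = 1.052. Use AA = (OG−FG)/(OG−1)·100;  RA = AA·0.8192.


AA = (1.052 − 1.007)/(1.052 − 1)·100 = 86.5385
RA = 86.5385·0.8192

70.8923 %


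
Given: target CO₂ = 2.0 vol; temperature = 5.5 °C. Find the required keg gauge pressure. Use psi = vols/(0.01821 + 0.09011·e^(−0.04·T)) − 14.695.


psi = 2.0/(0.01821 + 0.09011·e^(−0.04·5.5)) − 14.695

7.3984 psi


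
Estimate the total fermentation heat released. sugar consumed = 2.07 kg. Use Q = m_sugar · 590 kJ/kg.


Q = 2.07 · 590

1221.3000 kJ


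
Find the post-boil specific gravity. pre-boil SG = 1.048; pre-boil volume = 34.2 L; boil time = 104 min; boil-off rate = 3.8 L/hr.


V_post = V_pre − rate·(t/60);  SG_post = 1 + (SG_pre−1)·V_pre/V_post
V_post = 34.2 − 3.8·(104/60) = 27.6133
SG_post = 1 + (1.048 − 1)·34.2/27.6133

1.0594


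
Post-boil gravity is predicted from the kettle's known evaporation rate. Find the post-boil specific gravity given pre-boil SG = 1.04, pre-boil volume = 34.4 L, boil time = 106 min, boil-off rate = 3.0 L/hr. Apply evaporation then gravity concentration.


V_post = V_pre − rate·(t/60);  SG_post = 1 + (SG_pre−1)·V_pre/V_post
V_post = 34.4 − 3.0·(106/60) = 29.1000
SG_post = 1 + (1.04 − 1)·34.4/29.1000

1.0473


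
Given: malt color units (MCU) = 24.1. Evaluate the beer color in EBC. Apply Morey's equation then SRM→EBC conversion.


SRM = 1.4922·MCU^0.6859;  EBC = SRM·1.97
SRM = 1.4922·24.1^0.6859 = 13.2359
EBC = 13.2359·1.97

26.0747 EBC


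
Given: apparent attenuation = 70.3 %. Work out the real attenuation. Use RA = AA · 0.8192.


RA = 70.3 · 0.8192

57.5898 %


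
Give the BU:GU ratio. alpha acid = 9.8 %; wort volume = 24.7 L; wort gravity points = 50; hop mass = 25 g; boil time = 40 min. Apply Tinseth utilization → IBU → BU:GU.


U = 1.65·0.000125^(GP/1000)·(1−e^(−0.04t))/4.15;  IBU = (α/100)·m·U·1000/V;  BU:GU = IBU/GP
U = 1.65·0.000125^(50/1000)·(1−e^(−0.04·40))/4.15 = 0.2025
IBU = (9.8/100)·25·0.2025·1000/24.7 = 20.0821
BU:GU = 20.0821/50

0.4016


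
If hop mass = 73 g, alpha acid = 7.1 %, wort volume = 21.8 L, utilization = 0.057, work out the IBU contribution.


IBU = (α/100)·mass·U·1000 / V
IBU = (7.1/100)·73·0.057·1000 / 21.8

13.5519 IBU


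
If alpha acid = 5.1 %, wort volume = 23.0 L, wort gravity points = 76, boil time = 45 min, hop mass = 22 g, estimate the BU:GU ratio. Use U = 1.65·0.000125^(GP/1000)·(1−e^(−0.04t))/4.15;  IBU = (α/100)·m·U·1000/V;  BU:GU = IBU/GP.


U = 1.65·0.000125^(76/1000)·(1−e^(−0.04·45))/4.15 = 0.1676
IBU = (5.1/100)·22·0.1676·1000/23.0 = 8.1771
BU:GU = 8.1771/76

0.1076


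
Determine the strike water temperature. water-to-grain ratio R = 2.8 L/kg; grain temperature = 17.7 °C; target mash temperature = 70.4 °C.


T_strike = (0.41/R)·(T_mash − T_grain) + T_mash
T_strike = (0.41/2.8)·(70.4 − 17.7) + 70.4

78.1168 °C


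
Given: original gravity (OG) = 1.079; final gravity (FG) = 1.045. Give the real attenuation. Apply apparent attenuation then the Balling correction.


AA = (OG−FG)/(OG−1)·100;  RA = AA·0.8192
AA = (1.079 − 1.045)/(1.079 − 1)·100 = 43.0380
RA = 43.0380·0.8192

35.2567 %


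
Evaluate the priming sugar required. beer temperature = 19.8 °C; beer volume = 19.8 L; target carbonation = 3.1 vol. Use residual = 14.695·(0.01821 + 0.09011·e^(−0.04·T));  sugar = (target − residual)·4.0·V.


residual = 14.695·(0.01821 + 0.09011·e^(−0.04·19.8)) = 0.8674
sugar = (3.1 − 0.8674)·4.0·19.8

176.8250 g


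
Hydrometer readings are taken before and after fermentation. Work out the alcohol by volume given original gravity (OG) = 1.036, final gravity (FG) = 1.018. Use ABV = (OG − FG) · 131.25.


ABV = (1.036 − 1.018) · 131.25

2.3625 % ABV


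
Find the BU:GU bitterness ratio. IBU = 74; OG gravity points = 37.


BU:GU = IBU / OG_points
BU:GU = 74 / 37

2.0000


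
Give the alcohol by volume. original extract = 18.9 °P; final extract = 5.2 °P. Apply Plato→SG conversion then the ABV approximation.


SG = 259/(259 − P);  ABV = (OG − FG)·131.25
OG = 259/(259 − 18.9) = 1.0787
FG = 259/(259 − 5.2) = 1.0205
ABV = (1.0787 − 1.0205)·131.25

7.6425 % ABV


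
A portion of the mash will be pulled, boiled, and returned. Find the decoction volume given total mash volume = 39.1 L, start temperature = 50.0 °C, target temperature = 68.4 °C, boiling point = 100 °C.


V_dec = V_total·(T_target − T_start)/(T_boil − T_start)
V_dec = 39.1·(68.4 − 50.0)/(100 − 50.0)

14.3888 L


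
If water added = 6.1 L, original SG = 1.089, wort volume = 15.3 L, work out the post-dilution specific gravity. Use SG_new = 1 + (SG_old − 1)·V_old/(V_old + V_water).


pts = (1.089 − 1)·1000·15.3/(15.3 + 6.1) = 63.6308
SG_new = 1 + 63.6308/1000

1.0636


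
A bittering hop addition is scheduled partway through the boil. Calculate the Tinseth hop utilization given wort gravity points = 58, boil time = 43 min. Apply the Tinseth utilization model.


U = 1.65·0.000125^(GP/1000) · (1 − e^(−0.04·t))/4.15
bigness = 1.65·0.000125^(58/1000) = 0.9797
boil_factor = (1 − e^(−0.04·43))/4.15 = 0.1978
U = 0.9797 · 0.1978

0.1938


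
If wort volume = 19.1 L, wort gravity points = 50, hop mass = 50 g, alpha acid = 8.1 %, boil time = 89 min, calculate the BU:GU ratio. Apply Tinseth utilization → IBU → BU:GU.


U = 1.65·0.000125^(GP/1000)·(1−e^(−0.04t))/4.15;  IBU = (α/100)·m·U·1000/V;  BU:GU = IBU/GP
U = 1.65·0.000125^(50/1000)·(1−e^(−0.04·89))/4.15 = 0.2465
IBU = (8.1/100)·50·0.2465·1000/19.1 = 52.2605
BU:GU = 52.2605/50

1.0452


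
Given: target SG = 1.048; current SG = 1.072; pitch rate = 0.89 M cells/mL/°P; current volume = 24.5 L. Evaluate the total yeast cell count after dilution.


V_w = V·((SG_c−1)/(SG_t−1)−1);  °P = 259 − 259/SG_t;  cells = rate·(V+V_w)·°P
V_w = 24.5·((1.072−1)/(1.048−1)−1) = 12.2500
V_final = 24.5 + 12.2500 = 36.7500
°P = 259 − 259/1.048 = 11.8626
cells = 0.89·36.7500·11.8626

387.9958 billion cells


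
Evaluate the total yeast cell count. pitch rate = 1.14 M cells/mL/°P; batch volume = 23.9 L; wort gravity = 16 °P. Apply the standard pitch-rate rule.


cells (billions) = rate · V_L · °P
cells = 1.14 · 23.9 · 16

435.9360 billion cells


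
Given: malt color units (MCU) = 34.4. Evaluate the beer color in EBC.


SRM = 1.4922·MCU^0.6859;  EBC = SRM·1.97
SRM = 1.4922·34.4^0.6859 = 16.8948
EBC = 16.8948·1.97

33.2827 EBC


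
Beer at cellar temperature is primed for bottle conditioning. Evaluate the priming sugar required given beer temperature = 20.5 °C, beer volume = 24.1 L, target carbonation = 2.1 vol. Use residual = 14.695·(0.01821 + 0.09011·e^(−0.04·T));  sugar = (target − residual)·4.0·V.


residual = 14.695·(0.01821 + 0.09011·e^(−0.04·20.5)) = 0.8508
sugar = (2.1 − 0.8508)·4.0·24.1

120.4228 g


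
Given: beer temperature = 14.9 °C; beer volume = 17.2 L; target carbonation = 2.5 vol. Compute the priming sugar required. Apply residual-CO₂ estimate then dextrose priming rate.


residual = 14.695·(0.01821 + 0.09011·e^(−0.04·T));  sugar = (target − residual)·4.0·V
residual = 14.695·(0.01821 + 0.09011·e^(−0.04·14.9)) = 0.9972
sugar = (2.5 − 0.9972)·4.0·17.2

103.3908 g


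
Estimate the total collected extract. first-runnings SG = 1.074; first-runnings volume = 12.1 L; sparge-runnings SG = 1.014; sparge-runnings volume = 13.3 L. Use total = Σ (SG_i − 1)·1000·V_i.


first = (1.074 − 1)·1000·12.1 = 895.4000
sparge = (1.014 − 1)·1000·13.3 = 186.2000
total = 895.4000 + 186.2000

1081.6000 gravity·L


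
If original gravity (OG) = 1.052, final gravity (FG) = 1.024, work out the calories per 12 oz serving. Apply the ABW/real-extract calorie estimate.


ABW = (OG−FG)·131.25·0.79/FG;  °P = 259 − 259/SG (for OG→OE and FG→AE);  RE = 0.1808·OE + 0.8192·AE;  Cal = (6.9·ABW + 4·(RE−0.1))·FG·3.55
ABW = (1.052 − 1.024)·131.25·0.79/1.024 = 2.8352
OE = 259 − 259/1.052 = 12.8023 °P
AE = 259 − 259/1.024 = 6.0703 °P
RE = 0.1808·12.8023 + 0.8192·6.0703 = 7.2875 °P
Cal = (6.9·2.8352 + 4·(7.2875−0.1))·1.024·3.55

175.6264 kcal


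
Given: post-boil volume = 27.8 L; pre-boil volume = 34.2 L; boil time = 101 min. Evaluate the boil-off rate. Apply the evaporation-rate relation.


rate = (V_pre − V_post) / (t_min/60)
rate = (34.2 − 27.8) / (101/60)

3.8020 L/hr


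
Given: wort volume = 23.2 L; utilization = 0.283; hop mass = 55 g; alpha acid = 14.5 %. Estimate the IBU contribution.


IBU = (α/100)·mass·U·1000 / V
IBU = (14.5/100)·55·0.283·1000 / 23.2

97.2812 IBU


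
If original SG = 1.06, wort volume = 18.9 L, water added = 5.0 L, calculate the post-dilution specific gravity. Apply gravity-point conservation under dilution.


SG_new = 1 + (SG_old − 1)·V_old/(V_old + V_water)
pts = (1.06 − 1)·1000·18.9/(18.9 + 5.0) = 47.4477
SG_new = 1 + 47.4477/1000

1.0474


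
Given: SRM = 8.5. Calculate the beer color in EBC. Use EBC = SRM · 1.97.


EBC = 8.5 · 1.97

16.7450 EBC


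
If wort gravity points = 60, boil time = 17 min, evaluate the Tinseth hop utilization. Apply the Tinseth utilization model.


U = 1.65·0.000125^(GP/1000) · (1 − e^(−0.04·t))/4.15
bigness = 1.65·0.000125^(60/1000) = 0.9623
boil_factor = (1 − e^(−0.04·17))/4.15 = 0.1189
U = 0.9623 · 0.1189

0.1144


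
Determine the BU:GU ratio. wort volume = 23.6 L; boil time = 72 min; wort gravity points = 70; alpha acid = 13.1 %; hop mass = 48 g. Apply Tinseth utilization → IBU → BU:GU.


U = 1.65·0.000125^(GP/1000)·(1−e^(−0.04t))/4.15;  IBU = (α/100)·m·U·1000/V;  BU:GU = IBU/GP
U = 1.65·0.000125^(70/1000)·(1−e^(−0.04·72))/4.15 = 0.2000
IBU = (13.1/100)·48·0.2000·1000/23.6 = 53.3004
BU:GU = 53.3004/70

0.7614


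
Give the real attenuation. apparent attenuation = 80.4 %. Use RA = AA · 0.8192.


RA = 80.4 · 0.8192

65.8637 %


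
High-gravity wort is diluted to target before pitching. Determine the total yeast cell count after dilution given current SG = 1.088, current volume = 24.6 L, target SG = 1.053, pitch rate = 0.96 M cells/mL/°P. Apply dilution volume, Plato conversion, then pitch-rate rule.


V_w = V·((SG_c−1)/(SG_t−1)−1);  °P = 259 − 259/SG_t;  cells = rate·(V+V_w)·°P
V_w = 24.6·((1.088−1)/(1.053−1)−1) = 16.2453
V_final = 24.6 + 16.2453 = 40.8453
°P = 259 − 259/1.053 = 13.0361
cells = 0.96·40.8453·13.0361

511.1642 billion cells


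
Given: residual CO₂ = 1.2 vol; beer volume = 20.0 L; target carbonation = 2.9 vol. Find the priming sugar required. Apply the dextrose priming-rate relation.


sugar = (target − residual)·4.0·V
sugar = (2.9 − 1.2)·4.0·20.0

136.0000 g


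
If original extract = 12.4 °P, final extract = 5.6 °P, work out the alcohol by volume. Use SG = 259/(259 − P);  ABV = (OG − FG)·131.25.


OG = 259/(259 − 12.4) = 1.0503
FG = 259/(259 − 5.6) = 1.0221
ABV = (1.0503 − 1.0221)·131.25

3.6992 % ABV


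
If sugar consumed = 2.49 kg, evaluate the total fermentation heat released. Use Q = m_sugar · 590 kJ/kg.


Q = 2.49 · 590

1469.1000 kJ


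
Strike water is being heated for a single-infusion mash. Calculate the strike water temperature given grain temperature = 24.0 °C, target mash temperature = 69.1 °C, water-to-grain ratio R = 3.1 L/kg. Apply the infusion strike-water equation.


T_strike = (0.41/R)·(T_mash − T_grain) + T_mash
T_strike = (0.41/3.1)·(69.1 − 24.0) + 69.1

75.0648 °C


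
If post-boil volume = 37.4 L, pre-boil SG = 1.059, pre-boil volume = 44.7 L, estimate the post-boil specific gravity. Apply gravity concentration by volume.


SG_post = 1 + (SG_pre − 1)·V_pre/V_post
pts_pre = (1.059 − 1)·1000 = 59.0000
pts_post = 59.0000·44.7/37.4 = 70.5160
SG_post = 1 + 70.5160/1000

1.0705


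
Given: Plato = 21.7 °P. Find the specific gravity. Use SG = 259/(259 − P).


SG = 259/(259 − 21.7)

1.0914


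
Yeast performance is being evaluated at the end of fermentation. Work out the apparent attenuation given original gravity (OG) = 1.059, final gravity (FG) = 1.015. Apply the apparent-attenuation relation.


AA = (OG − FG)/(OG − 1) · 100
AA = (1.059 − 1.015)/(1.059 − 1) · 100

74.5763 %


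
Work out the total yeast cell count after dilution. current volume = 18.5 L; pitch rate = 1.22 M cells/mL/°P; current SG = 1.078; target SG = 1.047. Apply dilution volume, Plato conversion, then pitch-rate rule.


V_w = V·((SG_c−1)/(SG_t−1)−1);  °P = 259 − 259/SG_t;  cells = rate·(V+V_w)·°P
V_w = 18.5·((1.078−1)/(1.047−1)−1) = 12.2021
V_final = 18.5 + 12.2021 = 30.7021
°P = 259 − 259/1.047 = 11.6266
cells = 1.22·30.7021·11.6266

435.4911 billion cells


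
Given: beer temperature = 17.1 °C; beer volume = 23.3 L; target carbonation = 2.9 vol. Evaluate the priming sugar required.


residual = 14.695·(0.01821 + 0.09011·e^(−0.04·T));  sugar = (target − residual)·4.0·V
residual = 14.695·(0.01821 + 0.09011·e^(−0.04·17.1)) = 0.9358
sugar = (2.9 − 0.9358)·4.0·23.3

183.0669 g


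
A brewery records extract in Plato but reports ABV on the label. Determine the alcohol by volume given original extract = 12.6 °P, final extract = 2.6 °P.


SG = 259/(259 − P);  ABV = (OG − FG)·131.25
OG = 259/(259 − 12.6) = 1.0511
FG = 259/(259 − 2.6) = 1.0101
ABV = (1.0511 − 1.0101)·131.25

5.3807 % ABV


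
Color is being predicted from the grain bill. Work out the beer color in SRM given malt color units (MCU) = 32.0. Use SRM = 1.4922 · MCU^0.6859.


SRM = 1.4922 · 32.0^0.6859

16.0772 SRM


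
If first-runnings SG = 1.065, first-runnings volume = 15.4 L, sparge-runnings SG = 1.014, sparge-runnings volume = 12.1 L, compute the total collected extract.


total = Σ (SG_i − 1)·1000·V_i
first = (1.065 − 1)·1000·15.4 = 1001.0000
sparge = (1.014 − 1)·1000·12.1 = 169.4000
total = 1001.0000 + 169.4000

1170.4000 gravity·L


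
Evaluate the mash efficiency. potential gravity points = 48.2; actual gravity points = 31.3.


efficiency = actual / potential × 100
efficiency = 31.3 / 48.2 × 100

64.9378 %


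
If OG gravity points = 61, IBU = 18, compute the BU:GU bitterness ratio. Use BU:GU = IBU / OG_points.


BU:GU = 18 / 61

0.2951


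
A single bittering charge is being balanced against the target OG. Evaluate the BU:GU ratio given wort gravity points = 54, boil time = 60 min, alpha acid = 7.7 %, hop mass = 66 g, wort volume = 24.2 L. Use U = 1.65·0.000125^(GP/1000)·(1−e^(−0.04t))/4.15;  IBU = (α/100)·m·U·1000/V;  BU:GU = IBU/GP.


U = 1.65·0.000125^(54/1000)·(1−e^(−0.04·60))/4.15 = 0.2225
IBU = (7.7/100)·66·0.2225·1000/24.2 = 46.7290
BU:GU = 46.7290/54

0.8654


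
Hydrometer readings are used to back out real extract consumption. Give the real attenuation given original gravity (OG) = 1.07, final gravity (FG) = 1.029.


AA = (OG−FG)/(OG−1)·100;  RA = AA·0.8192
AA = (1.07 − 1.029)/(1.07 − 1)·100 = 58.5714
RA = 58.5714·0.8192

47.9817 %


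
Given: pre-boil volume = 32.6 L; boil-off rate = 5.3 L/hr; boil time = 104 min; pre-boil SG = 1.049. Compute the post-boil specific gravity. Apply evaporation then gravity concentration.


V_post = V_pre − rate·(t/60);  SG_post = 1 + (SG_pre−1)·V_pre/V_post
V_post = 32.6 − 5.3·(104/60) = 23.4133
SG_post = 1 + (1.049 − 1)·32.6/23.4133

1.0682


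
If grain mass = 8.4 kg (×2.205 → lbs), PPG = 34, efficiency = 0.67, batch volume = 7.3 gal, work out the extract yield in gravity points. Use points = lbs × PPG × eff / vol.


lbs = 8.4 × 2.205 = 18.5220
points = 18.5220 × 34 × 0.67 / 7.3

57.7988 points


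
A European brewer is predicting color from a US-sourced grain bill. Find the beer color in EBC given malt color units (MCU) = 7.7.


SRM = 1.4922·MCU^0.6859;  EBC = SRM·1.97
SRM = 1.4922·7.7^0.6859 = 6.0516
EBC = 6.0516·1.97

11.9217 EBC


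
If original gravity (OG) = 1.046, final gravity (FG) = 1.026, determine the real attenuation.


AA = (OG−FG)/(OG−1)·100;  RA = AA·0.8192
AA = (1.046 − 1.026)/(1.046 − 1)·100 = 43.4783
RA = 43.4783·0.8192

35.6174 %


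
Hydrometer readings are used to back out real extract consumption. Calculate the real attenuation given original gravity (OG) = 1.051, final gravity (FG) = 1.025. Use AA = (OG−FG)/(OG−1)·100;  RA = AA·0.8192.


AA = (1.051 − 1.025)/(1.051 − 1)·100 = 50.9804
RA = 50.9804·0.8192

41.7631 %


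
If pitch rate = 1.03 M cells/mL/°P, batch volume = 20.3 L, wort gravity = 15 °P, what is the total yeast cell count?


cells (billions) = rate · V_L · °P
cells = 1.03 · 20.3 · 15

313.6350 billion cells


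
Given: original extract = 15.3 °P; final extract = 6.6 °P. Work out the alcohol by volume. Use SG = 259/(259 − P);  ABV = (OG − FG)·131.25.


OG = 259/(259 − 15.3) = 1.0628
FG = 259/(259 − 6.6) = 1.0261
ABV = (1.0628 − 1.0261)·131.25

4.8081 % ABV


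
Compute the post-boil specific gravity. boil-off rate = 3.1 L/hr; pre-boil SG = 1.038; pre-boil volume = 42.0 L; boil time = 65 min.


V_post = V_pre − rate·(t/60);  SG_post = 1 + (SG_pre−1)·V_pre/V_post
V_post = 42.0 − 3.1·(65/60) = 38.6417
SG_post = 1 + (1.038 − 1)·42.0/38.6417

1.0413


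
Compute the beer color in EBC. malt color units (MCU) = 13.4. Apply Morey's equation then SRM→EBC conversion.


SRM = 1.4922·MCU^0.6859;  EBC = SRM·1.97
SRM = 1.4922·13.4^0.6859 = 8.8493
EBC = 8.8493·1.97

17.4331 EBC


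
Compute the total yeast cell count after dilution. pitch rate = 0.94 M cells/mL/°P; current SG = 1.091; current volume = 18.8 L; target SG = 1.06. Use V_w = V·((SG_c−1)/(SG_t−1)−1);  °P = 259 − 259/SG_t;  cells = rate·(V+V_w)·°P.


V_w = 18.8·((1.091−1)/(1.06−1)−1) = 9.7133
V_final = 18.8 + 9.7133 = 28.5133
°P = 259 − 259/1.06 = 14.6604
cells = 0.94·28.5133·14.6604

392.9353 billion cells


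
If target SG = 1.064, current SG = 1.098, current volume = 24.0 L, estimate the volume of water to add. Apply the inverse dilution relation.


V_water = V·((SG_curr − 1)/(SG_target − 1) − 1)
V_water = 24.0·((1.098 − 1)/(1.064 − 1) − 1)

12.7500 L


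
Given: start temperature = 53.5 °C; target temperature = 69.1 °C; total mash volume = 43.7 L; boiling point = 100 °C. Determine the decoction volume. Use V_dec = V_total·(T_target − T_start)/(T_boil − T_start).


V_dec = 43.7·(69.1 − 53.5)/(100 − 53.5)

14.6606 L


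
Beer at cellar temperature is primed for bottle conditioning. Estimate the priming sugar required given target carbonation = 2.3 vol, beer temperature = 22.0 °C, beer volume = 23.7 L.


residual = 14.695·(0.01821 + 0.09011·e^(−0.04·T));  sugar = (target − residual)·4.0·V
residual = 14.695·(0.01821 + 0.09011·e^(−0.04·22.0)) = 0.8168
sugar = (2.3 − 0.8168)·4.0·23.7

140.6038 g


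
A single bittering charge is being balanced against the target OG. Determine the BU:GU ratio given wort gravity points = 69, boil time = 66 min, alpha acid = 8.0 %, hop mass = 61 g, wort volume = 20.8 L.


U = 1.65·0.000125^(GP/1000)·(1−e^(−0.04t))/4.15;  IBU = (α/100)·m·U·1000/V;  BU:GU = IBU/GP
U = 1.65·0.000125^(69/1000)·(1−e^(−0.04·66))/4.15 = 0.1986
IBU = (8.0/100)·61·0.1986·1000/20.8 = 46.5936
BU:GU = 46.5936/69

0.6753


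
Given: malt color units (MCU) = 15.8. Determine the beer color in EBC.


SRM = 1.4922·MCU^0.6859;  EBC = SRM·1.97
SRM = 1.4922·15.8^0.6859 = 9.9080
EBC = 9.9080·1.97

19.5188 EBC


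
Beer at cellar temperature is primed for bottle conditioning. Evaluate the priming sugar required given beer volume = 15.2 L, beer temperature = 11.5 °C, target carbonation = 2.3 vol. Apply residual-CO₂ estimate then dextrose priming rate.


residual = 14.695·(0.01821 + 0.09011·e^(−0.04·T));  sugar = (target − residual)·4.0·V
residual = 14.695·(0.01821 + 0.09011·e^(−0.04·11.5)) = 1.1035
sugar = (2.3 − 1.1035)·4.0·15.2

72.7459 g


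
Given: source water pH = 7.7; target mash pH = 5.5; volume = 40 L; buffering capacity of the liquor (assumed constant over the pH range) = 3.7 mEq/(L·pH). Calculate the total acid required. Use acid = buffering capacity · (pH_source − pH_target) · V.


acid = 3.7 · (7.7 − 5.5) · 40

325.6000 mEq


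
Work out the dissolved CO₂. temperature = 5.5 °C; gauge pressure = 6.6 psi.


vols = (P + 14.695)·(0.01821 + 0.09011·e^(−0.04·T))
vols = (6.6 + 14.695)·(0.01821 + 0.09011·e^(−0.04·5.5))

1.9277 volumes


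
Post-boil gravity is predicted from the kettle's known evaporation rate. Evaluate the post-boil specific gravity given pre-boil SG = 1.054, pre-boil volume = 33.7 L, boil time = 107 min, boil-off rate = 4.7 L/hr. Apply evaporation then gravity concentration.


V_post = V_pre − rate·(t/60);  SG_post = 1 + (SG_pre−1)·V_pre/V_post
V_post = 33.7 − 4.7·(107/60) = 25.3183
SG_post = 1 + (1.054 − 1)·33.7/25.3183

1.0719


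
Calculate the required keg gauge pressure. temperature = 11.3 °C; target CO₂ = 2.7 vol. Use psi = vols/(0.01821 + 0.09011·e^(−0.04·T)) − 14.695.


psi = 2.7/(0.01821 + 0.09011·e^(−0.04·11.3)) − 14.695

21.0420 psi


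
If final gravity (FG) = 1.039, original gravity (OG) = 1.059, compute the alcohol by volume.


ABV = (OG − FG) · 131.25
ABV = (1.059 − 1.039) · 131.25

2.6250 % ABV


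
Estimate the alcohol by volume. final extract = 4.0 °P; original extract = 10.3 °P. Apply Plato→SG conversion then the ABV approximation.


SG = 259/(259 − P);  ABV = (OG − FG)·131.25
OG = 259/(259 − 10.3) = 1.0414
FG = 259/(259 − 4.0) = 1.0157
ABV = (1.0414 − 1.0157)·131.25

3.3769 % ABV


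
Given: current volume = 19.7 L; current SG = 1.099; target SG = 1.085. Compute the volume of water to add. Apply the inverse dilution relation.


V_water = V·((SG_curr − 1)/(SG_target − 1) − 1)
V_water = 19.7·((1.099 − 1)/(1.085 − 1) − 1)

3.2447 L


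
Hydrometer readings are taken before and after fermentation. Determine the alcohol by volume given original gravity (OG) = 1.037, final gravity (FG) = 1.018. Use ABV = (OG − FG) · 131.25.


ABV = (1.037 − 1.018) · 131.25

2.4937 % ABV


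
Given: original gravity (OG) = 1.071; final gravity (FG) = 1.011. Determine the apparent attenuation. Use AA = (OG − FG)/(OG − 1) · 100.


AA = (1.071 − 1.011)/(1.071 − 1) · 100

84.5070 %


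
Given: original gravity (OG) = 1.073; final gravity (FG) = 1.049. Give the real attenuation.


AA = (OG−FG)/(OG−1)·100;  RA = AA·0.8192
AA = (1.073 − 1.049)/(1.073 − 1)·100 = 32.8767
RA = 32.8767·0.8192

26.9326 %


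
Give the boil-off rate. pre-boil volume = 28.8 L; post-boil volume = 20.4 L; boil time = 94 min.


rate = (V_pre − V_post) / (t_min/60)
rate = (28.8 − 20.4) / (94/60)

5.3617 L/hr


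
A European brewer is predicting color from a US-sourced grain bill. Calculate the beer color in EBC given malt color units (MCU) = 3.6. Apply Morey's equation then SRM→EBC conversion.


SRM = 1.4922·MCU^0.6859;  EBC = SRM·1.97
SRM = 1.4922·3.6^0.6859 = 3.5925
EBC = 3.5925·1.97

7.0772 EBC


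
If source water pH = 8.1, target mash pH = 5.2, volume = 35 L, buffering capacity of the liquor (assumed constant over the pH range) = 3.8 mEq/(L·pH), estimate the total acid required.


acid = buffering capacity · (pH_source − pH_target) · V
acid = 3.8 · (8.1 − 5.2) · 35

385.7000 mEq


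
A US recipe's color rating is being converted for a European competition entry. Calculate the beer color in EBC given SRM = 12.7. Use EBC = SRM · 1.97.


EBC = 12.7 · 1.97

25.0190 EBC


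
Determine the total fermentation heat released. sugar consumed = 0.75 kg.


Q = m_sugar · 590 kJ/kg
Q = 0.75 · 590

442.5000 kJ


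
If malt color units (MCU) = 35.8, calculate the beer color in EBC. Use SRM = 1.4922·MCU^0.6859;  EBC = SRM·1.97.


SRM = 1.4922·35.8^0.6859 = 17.3634
EBC = 17.3634·1.97

34.2059 EBC


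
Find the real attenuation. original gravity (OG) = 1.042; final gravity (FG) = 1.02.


AA = (OG−FG)/(OG−1)·100;  RA = AA·0.8192
AA = (1.042 − 1.02)/(1.042 − 1)·100 = 52.3810
RA = 52.3810·0.8192

42.9105 %


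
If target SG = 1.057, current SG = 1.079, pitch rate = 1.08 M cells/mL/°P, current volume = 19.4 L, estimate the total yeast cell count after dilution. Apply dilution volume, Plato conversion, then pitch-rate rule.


V_w = V·((SG_c−1)/(SG_t−1)−1);  °P = 259 − 259/SG_t;  cells = rate·(V+V_w)·°P
V_w = 19.4·((1.079−1)/(1.057−1)−1) = 7.4877
V_final = 19.4 + 7.4877 = 26.8877
°P = 259 − 259/1.057 = 13.9669
cells = 1.08·26.8877·13.9669

405.5808 billion cells


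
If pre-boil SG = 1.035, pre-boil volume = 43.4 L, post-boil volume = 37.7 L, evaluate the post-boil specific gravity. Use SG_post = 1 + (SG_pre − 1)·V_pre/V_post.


pts_pre = (1.035 − 1)·1000 = 35.0000
pts_post = 35.0000·43.4/37.7 = 40.2918
SG_post = 1 + 40.2918/1000

1.0403


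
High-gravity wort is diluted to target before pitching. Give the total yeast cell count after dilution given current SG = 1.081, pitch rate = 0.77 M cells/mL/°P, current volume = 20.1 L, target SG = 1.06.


V_w = V·((SG_c−1)/(SG_t−1)−1);  °P = 259 − 259/SG_t;  cells = rate·(V+V_w)·°P
V_w = 20.1·((1.081−1)/(1.06−1)−1) = 7.0350
V_final = 20.1 + 7.0350 = 27.1350
°P = 259 − 259/1.06 = 14.6604
cells = 0.77·27.1350·14.6604

306.3132 billion cells


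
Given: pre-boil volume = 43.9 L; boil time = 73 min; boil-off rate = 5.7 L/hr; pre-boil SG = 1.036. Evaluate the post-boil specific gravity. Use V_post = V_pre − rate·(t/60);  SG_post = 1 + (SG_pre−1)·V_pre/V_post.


V_post = 43.9 − 5.7·(73/60) = 36.9650
SG_post = 1 + (1.036 − 1)·43.9/36.9650

1.0428


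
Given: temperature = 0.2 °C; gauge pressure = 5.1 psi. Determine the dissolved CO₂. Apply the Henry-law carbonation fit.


vols = (P + 14.695)·(0.01821 + 0.09011·e^(−0.04·T))
vols = (5.1 + 14.695)·(0.01821 + 0.09011·e^(−0.04·0.2))

2.1300 volumes


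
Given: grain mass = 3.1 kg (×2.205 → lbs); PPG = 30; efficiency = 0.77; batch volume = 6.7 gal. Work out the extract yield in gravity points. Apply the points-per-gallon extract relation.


points = lbs × PPG × eff / vol
lbs = 3.1 × 2.205 = 6.8355
points = 6.8355 × 30 × 0.77 / 6.7

23.5672 points


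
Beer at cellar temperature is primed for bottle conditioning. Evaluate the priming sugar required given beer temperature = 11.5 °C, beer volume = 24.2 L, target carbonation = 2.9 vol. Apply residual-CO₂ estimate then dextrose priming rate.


residual = 14.695·(0.01821 + 0.09011·e^(−0.04·T));  sugar = (target − residual)·4.0·V
residual = 14.695·(0.01821 + 0.09011·e^(−0.04·11.5)) = 1.1035
sugar = (2.9 − 1.1035)·4.0·24.2

173.8992 g


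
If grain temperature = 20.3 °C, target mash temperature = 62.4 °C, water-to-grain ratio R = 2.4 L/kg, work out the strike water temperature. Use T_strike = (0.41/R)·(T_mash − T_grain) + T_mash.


T_strike = (0.41/2.4)·(62.4 − 20.3) + 62.4

69.5921 °C


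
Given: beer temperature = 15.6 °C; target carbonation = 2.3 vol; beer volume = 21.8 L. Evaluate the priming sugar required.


residual = 14.695·(0.01821 + 0.09011·e^(−0.04·T));  sugar = (target − residual)·4.0·V
residual = 14.695·(0.01821 + 0.09011·e^(−0.04·15.6)) = 0.9771
sugar = (2.3 − 0.9771)·4.0·21.8

115.3586 g
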